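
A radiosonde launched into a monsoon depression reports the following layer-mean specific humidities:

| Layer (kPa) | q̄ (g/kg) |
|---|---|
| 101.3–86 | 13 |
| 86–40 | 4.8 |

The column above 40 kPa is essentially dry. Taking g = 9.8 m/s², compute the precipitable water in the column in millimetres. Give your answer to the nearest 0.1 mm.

Precipitable water is the column-integrated vapour mass per unit area: PW = (1/g) Σ q̄ Δp, with q in kg/kg and Δp in Pa (1 kg/m² of water = 1 mm).
Layer 101.3–86 kPa: Δp = 153 hPa = 15300 Pa, q̄ = 0.013 kg/kg → 0.013 × 15300 / 9.8 = 20.30 mm
Layer 86–40 kPa: Δp = 460 hPa = 46000 Pa, q̄ = 0.0048 kg/kg → 0.0048 × 46000 / 9.8 = 22.53 mm
PW = 20.30 + 22.53 = 42.83 ≈ 42.8 mm.

PW ≈ 42.8 mm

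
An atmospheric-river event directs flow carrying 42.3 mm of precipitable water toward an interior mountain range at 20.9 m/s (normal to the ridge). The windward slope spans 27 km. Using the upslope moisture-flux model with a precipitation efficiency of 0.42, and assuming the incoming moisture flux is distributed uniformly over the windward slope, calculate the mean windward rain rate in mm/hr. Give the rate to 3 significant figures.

R ≈ 49.5 mm/hr

Incoming column moisture flux per unit ridge length: F = V × PW = 20.9 × 42.3 = 884.07 mm·m/s.
Spread over the 27 km slope with efficiency ε = 0.42: R = ε·F/W = 0.42 × 884.07 / 27000 m = 1.375e-02 mm/s.
R = 1.375e-02 × 3600 = 49.5 mm/hr.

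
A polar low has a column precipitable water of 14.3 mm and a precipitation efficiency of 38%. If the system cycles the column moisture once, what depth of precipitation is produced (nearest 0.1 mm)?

precipitation ≈ 5.4 mm

Precipitation = ε × PW = 0.38 × 14.3 = 5.4 mm.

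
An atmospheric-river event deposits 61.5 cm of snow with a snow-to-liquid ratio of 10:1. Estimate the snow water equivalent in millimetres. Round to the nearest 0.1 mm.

SWE ≈ 61.5 mm

SWE = snow depth / ratio = 61.5 cm / 10 = 6.150 cm = 61.5 mm.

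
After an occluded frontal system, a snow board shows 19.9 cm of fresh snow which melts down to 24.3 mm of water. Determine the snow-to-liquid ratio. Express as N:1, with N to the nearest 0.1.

ratio ≈ 8.2

Ratio = snow depth / SWE = 199 mm / 24.3 mm = 8.2, i.e. 8.2:1.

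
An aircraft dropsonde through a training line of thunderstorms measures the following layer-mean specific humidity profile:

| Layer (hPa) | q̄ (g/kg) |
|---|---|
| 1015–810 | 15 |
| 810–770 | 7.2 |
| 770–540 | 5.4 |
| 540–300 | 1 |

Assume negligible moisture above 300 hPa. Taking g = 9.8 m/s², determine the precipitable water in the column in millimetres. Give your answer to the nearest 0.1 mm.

Precipitable water is the column-integrated vapour mass per unit area: PW = (1/g) Σ q̄ Δp, with q in kg/kg and Δp in Pa (1 kg/m² of water = 1 mm).
Layer 1015–810 hPa: Δp = 205 hPa = 20500 Pa, q̄ = 0.015 kg/kg → 0.015 × 20500 / 9.8 = 31.38 mm
Layer 810–770 hPa: Δp = 40 hPa = 4000 Pa, q̄ = 0.0072 kg/kg → 0.0072 × 4000 / 9.8 = 2.94 mm
Layer 770–540 hPa: Δp = 230 hPa = 23000 Pa, q̄ = 0.0054 kg/kg → 0.0054 × 23000 / 9.8 = 12.67 mm
Layer 540–300 hPa: Δp = 240 hPa = 24000 Pa, q̄ = 0.001 kg/kg → 0.001 × 24000 / 9.8 = 2.45 mm
PW = 31.38 + 2.94 + 12.67 + 2.45 = 49.44 ≈ 49.4 mm.

PW ≈ 49.4 mm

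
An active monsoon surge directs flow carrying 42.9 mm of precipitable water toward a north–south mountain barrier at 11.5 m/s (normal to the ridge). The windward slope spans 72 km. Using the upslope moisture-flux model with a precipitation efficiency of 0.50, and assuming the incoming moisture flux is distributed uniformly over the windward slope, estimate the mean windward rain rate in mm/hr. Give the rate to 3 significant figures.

R ≈ 12.3 mm/hr

Incoming column moisture flux per unit ridge length: F = V × PW = 11.5 × 42.9 = 493.35 mm·m/s.
Spread over the 72 km slope with efficiency ε = 0.50: R = ε·F/W = 0.50 × 493.35 / 72000 m = 3.426e-03 mm/s.
R = 3.426e-03 × 3600 = 12.3 mm/hr.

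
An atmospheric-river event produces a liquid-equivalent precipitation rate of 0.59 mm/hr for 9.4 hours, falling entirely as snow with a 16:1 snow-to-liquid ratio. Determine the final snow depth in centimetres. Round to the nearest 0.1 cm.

snow depth ≈ 8.9 cm

Liquid-equivalent depth = 0.59 × 9.4 = 5.546 mm.
Snow depth = 5.546 mm × 16 = 88.736 mm = 8.9 cm.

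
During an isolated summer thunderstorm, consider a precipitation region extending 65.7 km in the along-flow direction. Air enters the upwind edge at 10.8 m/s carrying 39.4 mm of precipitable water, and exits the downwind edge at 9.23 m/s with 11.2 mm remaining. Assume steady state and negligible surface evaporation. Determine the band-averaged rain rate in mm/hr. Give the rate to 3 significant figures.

R ≈ 17.7 mm/hr

Column moisture flux per unit crosswind length is F = V × PW.
Inflow: F_in = 10.8 × 39.4 = 425.52 mm·m/s
Outflow: F_out = 9.23 × 11.2 = 103.376 mm·m/s
Steady-state rate R = (F_in − F_out)/L = (425.52 − 103.376) / 65700 m = 4.903e-03 mm/s.
R = 4.903e-03 × 3600 = 17.7 mm/hr.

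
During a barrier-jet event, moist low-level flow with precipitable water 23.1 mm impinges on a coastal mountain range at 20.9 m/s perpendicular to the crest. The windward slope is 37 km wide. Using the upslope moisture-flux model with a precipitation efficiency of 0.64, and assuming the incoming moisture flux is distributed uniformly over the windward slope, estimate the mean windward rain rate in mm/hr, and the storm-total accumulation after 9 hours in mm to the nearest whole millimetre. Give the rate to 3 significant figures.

Incoming column moisture flux per unit ridge length: F = V × PW = 20.9 × 23.1 = 482.79 mm·m/s.
Spread over the 37 km slope with efficiency ε = 0.64: R = ε·F/W = 0.64 × 482.79 / 37000 m = 8.351e-03 mm/s.
R = 8.351e-03 × 3600 = 30.1 mm/hr.
Over 9 h: total = 30.1 × 9 = 270.9 ≈ 271 mm.

R ≈ 30.1 mm/hr; total ≈ 271 mm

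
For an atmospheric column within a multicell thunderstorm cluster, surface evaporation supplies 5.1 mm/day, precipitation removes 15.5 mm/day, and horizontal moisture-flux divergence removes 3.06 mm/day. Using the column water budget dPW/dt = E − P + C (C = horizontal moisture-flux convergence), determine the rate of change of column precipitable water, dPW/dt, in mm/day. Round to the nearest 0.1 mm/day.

dPW/dt = E − P + C = 5.1 − 15.5 + (-3.06) = -13.5 mm/day.

dPW/dt ≈ -13.5 mm/day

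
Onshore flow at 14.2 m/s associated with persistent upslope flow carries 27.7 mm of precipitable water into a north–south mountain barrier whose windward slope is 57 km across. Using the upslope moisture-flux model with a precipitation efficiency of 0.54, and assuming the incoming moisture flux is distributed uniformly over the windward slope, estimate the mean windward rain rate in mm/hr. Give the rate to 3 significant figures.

R ≈ 13.4 mm/hr

Incoming column moisture flux per unit ridge length: F = V × PW = 14.2 × 27.7 = 393.34 mm·m/s.
Spread over the 57 km slope with efficiency ε = 0.54: R = ε·F/W = 0.54 × 393.34 / 57000 m = 3.726e-03 mm/s.
R = 3.726e-03 × 3600 = 13.4 mm/hr.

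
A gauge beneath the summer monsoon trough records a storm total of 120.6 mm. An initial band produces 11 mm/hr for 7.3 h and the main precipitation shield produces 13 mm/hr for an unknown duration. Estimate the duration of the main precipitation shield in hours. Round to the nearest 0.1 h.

Known phases: 11 × 7.3 = 80.3 mm.
Remaining depth = 120.6 − 80.3 = 40.3 mm.
Duration = 40.3 / 13 = 3.1 h.

duration ≈ 3.1 h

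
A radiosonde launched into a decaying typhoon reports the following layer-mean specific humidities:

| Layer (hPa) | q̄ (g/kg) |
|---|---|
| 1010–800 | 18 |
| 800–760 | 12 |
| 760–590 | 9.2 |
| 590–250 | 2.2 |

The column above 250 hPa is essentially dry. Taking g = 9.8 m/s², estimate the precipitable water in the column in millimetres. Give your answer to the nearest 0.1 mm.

Precipitable water is the column-integrated vapour mass per unit area: PW = (1/g) Σ q̄ Δp, with q in kg/kg and Δp in Pa (1 kg/m² of water = 1 mm).
Layer 1010–800 hPa: Δp = 210 hPa = 21000 Pa, q̄ = 0.018 kg/kg → 0.018 × 21000 / 9.8 = 38.57 mm
Layer 800–760 hPa: Δp = 40 hPa = 4000 Pa, q̄ = 0.012 kg/kg → 0.012 × 4000 / 9.8 = 4.90 mm
Layer 760–590 hPa: Δp = 170 hPa = 17000 Pa, q̄ = 0.0092 kg/kg → 0.0092 × 17000 / 9.8 = 15.96 mm
Layer 590–250 hPa: Δp = 340 hPa = 34000 Pa, q̄ = 0.0022 kg/kg → 0.0022 × 34000 / 9.8 = 7.63 mm
PW = 38.57 + 4.90 + 15.96 + 7.63 = 67.06 ≈ 67.1 mm.

PW ≈ 67.1 mm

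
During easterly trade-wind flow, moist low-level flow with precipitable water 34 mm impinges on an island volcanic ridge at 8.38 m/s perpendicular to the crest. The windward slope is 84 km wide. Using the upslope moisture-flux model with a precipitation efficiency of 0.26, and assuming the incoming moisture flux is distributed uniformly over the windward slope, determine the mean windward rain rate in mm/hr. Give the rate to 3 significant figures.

Incoming column moisture flux per unit ridge length: F = V × PW = 8.38 × 34 = 284.92 mm·m/s.
Spread over the 84 km slope with efficiency ε = 0.26: R = ε·F/W = 0.26 × 284.92 / 84000 m = 8.819e-04 mm/s.
R = 8.819e-04 × 3600 = 3.17 mm/hr.

R ≈ 3.17 mm/hr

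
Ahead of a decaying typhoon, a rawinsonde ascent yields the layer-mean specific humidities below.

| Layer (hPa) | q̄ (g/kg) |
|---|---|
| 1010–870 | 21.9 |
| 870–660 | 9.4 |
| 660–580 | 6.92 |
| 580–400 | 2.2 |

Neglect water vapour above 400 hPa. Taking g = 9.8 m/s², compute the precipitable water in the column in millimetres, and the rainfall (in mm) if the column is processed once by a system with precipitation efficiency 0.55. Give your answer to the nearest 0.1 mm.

PW ≈ 61.1 mm; rainfall ≈ 33.6 mm

Precipitable water is the column-integrated vapour mass per unit area: PW = (1/g) Σ q̄ Δp, with q in kg/kg and Δp in Pa (1 kg/m² of water = 1 mm).
Layer 1010–870 hPa: Δp = 140 hPa = 14000 Pa, q̄ = 0.0219 kg/kg → 0.0219 × 14000 / 9.8 = 31.29 mm
Layer 870–660 hPa: Δp = 210 hPa = 21000 Pa, q̄ = 0.0094 kg/kg → 0.0094 × 21000 / 9.8 = 20.14 mm
Layer 660–580 hPa: Δp = 80 hPa = 8000 Pa, q̄ = 0.00692 kg/kg → 0.00692 × 8000 / 9.8 = 5.65 mm
Layer 580–400 hPa: Δp = 180 hPa = 18000 Pa, q̄ = 0.0022 kg/kg → 0.0022 × 18000 / 9.8 = 4.04 mm
PW = 31.29 + 20.14 + 5.65 + 4.04 = 61.12 ≈ 61.1 mm.
Rainfall = ε × PW = 0.55 × 61.1 = 33.6 mm.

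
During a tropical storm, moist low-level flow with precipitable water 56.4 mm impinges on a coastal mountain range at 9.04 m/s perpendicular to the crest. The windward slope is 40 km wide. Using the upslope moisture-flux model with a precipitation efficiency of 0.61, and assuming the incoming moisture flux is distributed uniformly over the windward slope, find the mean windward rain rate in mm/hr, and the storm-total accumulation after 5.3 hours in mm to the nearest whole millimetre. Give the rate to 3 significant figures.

R ≈ 28.0 mm/hr; total ≈ 148 mm

Incoming column moisture flux per unit ridge length: F = V × PW = 9.04 × 56.4 = 509.856 mm·m/s.
Spread over the 40 km slope with efficiency ε = 0.61: R = ε·F/W = 0.61 × 509.856 / 40000 m = 7.775e-03 mm/s.
R = 7.775e-03 × 3600 = 28.0 mm/hr.
Over 5.3 h: total = 28.0 × 5.3 = 148.4 ≈ 148 mm.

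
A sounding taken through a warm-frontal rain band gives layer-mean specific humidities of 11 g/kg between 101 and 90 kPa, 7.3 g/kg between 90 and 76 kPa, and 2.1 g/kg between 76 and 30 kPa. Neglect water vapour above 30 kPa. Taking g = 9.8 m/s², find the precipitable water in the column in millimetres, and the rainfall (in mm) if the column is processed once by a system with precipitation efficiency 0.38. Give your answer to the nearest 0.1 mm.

PW ≈ 32.6 mm; rainfall ≈ 12.4 mm

Precipitable water is the column-integrated vapour mass per unit area: PW = (1/g) Σ q̄ Δp, with q in kg/kg and Δp in Pa (1 kg/m² of water = 1 mm).
Layer 101–90 kPa: Δp = 110 hPa = 11000 Pa, q̄ = 0.011 kg/kg → 0.011 × 11000 / 9.8 = 12.35 mm
Layer 90–76 kPa: Δp = 140 hPa = 14000 Pa, q̄ = 0.0073 kg/kg → 0.0073 × 14000 / 9.8 = 10.43 mm
Layer 76–30 kPa: Δp = 460 hPa = 46000 Pa, q̄ = 0.0021 kg/kg → 0.0021 × 46000 / 9.8 = 9.86 mm
PW = 12.35 + 10.43 + 9.86 = 32.64 ≈ 32.6 mm.
Rainfall = ε × PW = 0.38 × 32.6 = 12.4 mm.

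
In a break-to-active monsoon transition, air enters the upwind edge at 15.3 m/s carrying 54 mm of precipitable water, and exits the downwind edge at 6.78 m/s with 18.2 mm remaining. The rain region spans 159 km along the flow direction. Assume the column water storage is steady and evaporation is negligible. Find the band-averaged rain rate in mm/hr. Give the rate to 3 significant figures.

R ≈ 15.9 mm/hr

Column moisture flux per unit crosswind length is F = V × PW.
Inflow: F_in = 15.3 × 54 = 826.2 mm·m/s
Outflow: F_out = 6.78 × 18.2 = 123.396 mm·m/s
Steady-state rate R = (F_in − F_out)/L = (826.2 − 123.396) / 159000 m = 4.420e-03 mm/s.
R = 4.420e-03 × 3600 = 15.9 mm/hr.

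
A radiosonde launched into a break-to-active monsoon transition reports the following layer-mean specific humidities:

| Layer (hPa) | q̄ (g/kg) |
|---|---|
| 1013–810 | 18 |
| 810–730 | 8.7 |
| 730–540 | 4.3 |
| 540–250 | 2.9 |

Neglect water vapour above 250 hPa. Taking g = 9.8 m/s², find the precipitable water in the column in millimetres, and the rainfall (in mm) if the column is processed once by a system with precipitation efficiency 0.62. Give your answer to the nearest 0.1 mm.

Precipitable water is the column-integrated vapour mass per unit area: PW = (1/g) Σ q̄ Δp, with q in kg/kg and Δp in Pa (1 kg/m² of water = 1 mm).
Layer 1013–810 hPa: Δp = 203 hPa = 20300 Pa, q̄ = 0.018 kg/kg → 0.018 × 20300 / 9.8 = 37.29 mm
Layer 810–730 hPa: Δp = 80 hPa = 8000 Pa, q̄ = 0.0087 kg/kg → 0.0087 × 8000 / 9.8 = 7.10 mm
Layer 730–540 hPa: Δp = 190 hPa = 19000 Pa, q̄ = 0.0043 kg/kg → 0.0043 × 19000 / 9.8 = 8.34 mm
Layer 540–250 hPa: Δp = 290 hPa = 29000 Pa, q̄ = 0.0029 kg/kg → 0.0029 × 29000 / 9.8 = 8.58 mm
PW = 37.29 + 7.10 + 8.34 + 8.58 = 61.31 ≈ 61.3 mm.
Rainfall = ε × PW = 0.62 × 61.3 = 38.0 mm.

PW ≈ 61.3 mm; rainfall ≈ 38.0 mm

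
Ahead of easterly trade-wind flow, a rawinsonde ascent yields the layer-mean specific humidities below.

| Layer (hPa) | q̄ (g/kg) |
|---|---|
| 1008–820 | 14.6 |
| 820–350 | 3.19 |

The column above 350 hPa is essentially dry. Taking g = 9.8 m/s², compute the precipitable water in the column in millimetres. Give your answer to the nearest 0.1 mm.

Precipitable water is the column-integrated vapour mass per unit area: PW = (1/g) Σ q̄ Δp, with q in kg/kg and Δp in Pa (1 kg/m² of water = 1 mm).
Layer 1008–820 hPa: Δp = 188 hPa = 18800 Pa, q̄ = 0.0146 kg/kg → 0.0146 × 18800 / 9.8 = 28.01 mm
Layer 820–350 hPa: Δp = 470 hPa = 47000 Pa, q̄ = 0.00319 kg/kg → 0.00319 × 47000 / 9.8 = 15.30 mm
PW = 28.01 + 15.30 = 43.31 ≈ 43.3 mm.

PW ≈ 43.3 mm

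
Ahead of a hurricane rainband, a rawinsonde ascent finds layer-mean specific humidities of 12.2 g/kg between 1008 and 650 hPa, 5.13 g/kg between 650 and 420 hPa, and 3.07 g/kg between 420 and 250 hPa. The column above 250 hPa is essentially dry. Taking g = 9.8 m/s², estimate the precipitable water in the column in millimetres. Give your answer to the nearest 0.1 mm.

PW ≈ 61.9 mm

Precipitable water is the column-integrated vapour mass per unit area: PW = (1/g) Σ q̄ Δp, with q in kg/kg and Δp in Pa (1 kg/m² of water = 1 mm).
Layer 1008–650 hPa: Δp = 358 hPa = 35800 Pa, q̄ = 0.0122 kg/kg → 0.0122 × 35800 / 9.8 = 44.57 mm
Layer 650–420 hPa: Δp = 230 hPa = 23000 Pa, q̄ = 0.00513 kg/kg → 0.00513 × 23000 / 9.8 = 12.04 mm
Layer 420–250 hPa: Δp = 170 hPa = 17000 Pa, q̄ = 0.00307 kg/kg → 0.00307 × 17000 / 9.8 = 5.33 mm
PW = 44.57 + 12.04 + 5.33 = 61.94 ≈ 61.9 mm.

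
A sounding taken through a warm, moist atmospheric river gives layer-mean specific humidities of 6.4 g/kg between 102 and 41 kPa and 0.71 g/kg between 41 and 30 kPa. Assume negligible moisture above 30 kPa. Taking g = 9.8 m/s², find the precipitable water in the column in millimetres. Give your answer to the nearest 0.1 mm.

Precipitable water is the column-integrated vapour mass per unit area: PW = (1/g) Σ q̄ Δp, with q in kg/kg and Δp in Pa (1 kg/m² of water = 1 mm).
Layer 102–41 kPa: Δp = 610 hPa = 61000 Pa, q̄ = 0.0064 kg/kg → 0.0064 × 61000 / 9.8 = 39.84 mm
Layer 41–30 kPa: Δp = 110 hPa = 11000 Pa, q̄ = 0.00071 kg/kg → 0.00071 × 11000 / 9.8 = 0.80 mm
PW = 39.84 + 0.80 = 40.64 ≈ 40.6 mm.

PW ≈ 40.6 mm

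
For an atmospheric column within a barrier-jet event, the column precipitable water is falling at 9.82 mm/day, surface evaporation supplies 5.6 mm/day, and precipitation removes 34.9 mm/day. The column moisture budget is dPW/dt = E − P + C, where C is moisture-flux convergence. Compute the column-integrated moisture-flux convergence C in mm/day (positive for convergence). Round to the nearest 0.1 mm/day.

C ≈ 19.5 mm/day

dPW/dt = -9.82 mm/day.
C = dPW/dt − E + P = (-9.82) − 5.6 + 34.9 = 19.5 mm/day.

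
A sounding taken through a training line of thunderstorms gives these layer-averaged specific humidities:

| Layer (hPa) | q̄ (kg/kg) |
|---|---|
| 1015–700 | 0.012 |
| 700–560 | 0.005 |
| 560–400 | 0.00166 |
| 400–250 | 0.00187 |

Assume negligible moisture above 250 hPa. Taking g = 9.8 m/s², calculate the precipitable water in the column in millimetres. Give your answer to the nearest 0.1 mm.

Precipitable water is the column-integrated vapour mass per unit area: PW = (1/g) Σ q̄ Δp, with q in kg/kg and Δp in Pa (1 kg/m² of water = 1 mm).
Layer 1015–700 hPa: Δp = 315 hPa = 31500 Pa, q̄ = 0.012 kg/kg → 0.012 × 31500 / 9.8 = 38.57 mm
Layer 700–560 hPa: Δp = 140 hPa = 14000 Pa, q̄ = 0.005 kg/kg → 0.005 × 14000 / 9.8 = 7.14 mm
Layer 560–400 hPa: Δp = 160 hPa = 16000 Pa, q̄ = 0.00166 kg/kg → 0.00166 × 16000 / 9.8 = 2.71 mm
Layer 400–250 hPa: Δp = 150 hPa = 15000 Pa, q̄ = 0.00187 kg/kg → 0.00187 × 15000 / 9.8 = 2.86 mm
PW = 38.57 + 7.14 + 2.71 + 2.86 = 51.28 ≈ 51.3 mm.

PW ≈ 51.3 mm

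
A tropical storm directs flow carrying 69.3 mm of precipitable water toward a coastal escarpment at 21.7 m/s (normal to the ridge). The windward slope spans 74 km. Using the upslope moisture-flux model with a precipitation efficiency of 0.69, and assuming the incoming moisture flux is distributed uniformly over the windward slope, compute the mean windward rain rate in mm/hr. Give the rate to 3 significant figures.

Incoming column moisture flux per unit ridge length: F = V × PW = 21.7 × 69.3 = 1503.81 mm·m/s.
Spread over the 74 km slope with efficiency ε = 0.69: R = ε·F/W = 0.69 × 1503.81 / 74000 m = 1.402e-02 mm/s.
R = 1.402e-02 × 3600 = 50.5 mm/hr.

R ≈ 50.5 mm/hr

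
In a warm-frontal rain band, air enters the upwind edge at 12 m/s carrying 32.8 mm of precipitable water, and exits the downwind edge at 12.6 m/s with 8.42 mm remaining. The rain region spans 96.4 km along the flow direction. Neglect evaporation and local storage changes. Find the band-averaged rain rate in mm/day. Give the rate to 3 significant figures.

R ≈ 258 mm/day

Column moisture flux per unit crosswind length is F = V × PW.
Inflow: F_in = 12 × 32.8 = 393.6 mm·m/s
Outflow: F_out = 12.6 × 8.42 = 106.092 mm·m/s
Steady-state rate R = (F_in − F_out)/L = (393.6 − 106.092) / 96400 m = 2.982e-03 mm/s.
R = 2.982e-03 × 3600 × 24 = 258 mm/day.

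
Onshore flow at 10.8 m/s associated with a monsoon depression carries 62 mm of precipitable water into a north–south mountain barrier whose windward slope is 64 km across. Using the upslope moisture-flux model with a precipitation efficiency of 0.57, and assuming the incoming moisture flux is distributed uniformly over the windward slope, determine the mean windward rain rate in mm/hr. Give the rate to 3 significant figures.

Incoming column moisture flux per unit ridge length: F = V × PW = 10.8 × 62 = 669.6 mm·m/s.
Spread over the 64 km slope with efficiency ε = 0.57: R = ε·F/W = 0.57 × 669.6 / 64000 m = 5.964e-03 mm/s.
R = 5.964e-03 × 3600 = 21.5 mm/hr.

R ≈ 21.5 mm/hr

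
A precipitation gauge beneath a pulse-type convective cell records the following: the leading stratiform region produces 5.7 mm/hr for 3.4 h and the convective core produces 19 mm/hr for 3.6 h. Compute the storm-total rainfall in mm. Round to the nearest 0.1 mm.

total ≈ 87.8 mm

Total = Σ Rᵢ Δtᵢ = 5.7 × 3.4 + 19 × 3.6
      = 19.38 + 68.4 = 87.8 mm.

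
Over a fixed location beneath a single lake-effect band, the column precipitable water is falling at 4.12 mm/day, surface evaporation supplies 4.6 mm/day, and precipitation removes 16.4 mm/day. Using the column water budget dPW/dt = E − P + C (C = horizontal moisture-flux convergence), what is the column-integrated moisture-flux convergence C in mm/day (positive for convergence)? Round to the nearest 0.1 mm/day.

C ≈ 7.7 mm/day

dPW/dt = -4.12 mm/day.
C = dPW/dt − E + P = (-4.12) − 4.6 + 16.4 = 7.7 mm/day.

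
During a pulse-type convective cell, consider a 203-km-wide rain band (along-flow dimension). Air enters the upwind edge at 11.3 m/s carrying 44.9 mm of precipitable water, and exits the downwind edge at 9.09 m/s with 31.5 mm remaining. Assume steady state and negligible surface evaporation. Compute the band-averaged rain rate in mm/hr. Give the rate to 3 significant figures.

Column moisture flux per unit crosswind length is F = V × PW.
Inflow: F_in = 11.3 × 44.9 = 507.37 mm·m/s
Outflow: F_out = 9.09 × 31.5 = 286.335 mm·m/s
Steady-state rate R = (F_in − F_out)/L = (507.37 − 286.335) / 203000 m = 1.089e-03 mm/s.
R = 1.089e-03 × 3600 = 3.92 mm/hr.

R ≈ 3.92 mm/hr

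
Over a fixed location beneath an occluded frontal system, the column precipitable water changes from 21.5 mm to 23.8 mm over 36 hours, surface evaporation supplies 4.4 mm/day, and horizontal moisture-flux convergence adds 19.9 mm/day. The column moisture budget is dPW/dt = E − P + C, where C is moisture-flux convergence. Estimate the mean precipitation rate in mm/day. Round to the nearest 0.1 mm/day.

dPW/dt = (23.8 − 21.5) mm / (36/24 day) = +1.533 mm/day.
P = E + C − dPW/dt = 4.4 + (19.9) − (+1.533) = 22.8 mm/day.

P ≈ 22.8 mm/day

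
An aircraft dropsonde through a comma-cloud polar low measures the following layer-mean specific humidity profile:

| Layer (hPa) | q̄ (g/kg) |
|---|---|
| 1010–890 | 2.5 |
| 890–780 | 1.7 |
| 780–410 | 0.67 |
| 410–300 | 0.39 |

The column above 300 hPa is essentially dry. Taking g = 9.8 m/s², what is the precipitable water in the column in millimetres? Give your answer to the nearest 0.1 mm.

PW ≈ 7.9 mm

Precipitable water is the column-integrated vapour mass per unit area: PW = (1/g) Σ q̄ Δp, with q in kg/kg and Δp in Pa (1 kg/m² of water = 1 mm).
Layer 1010–890 hPa: Δp = 120 hPa = 12000 Pa, q̄ = 0.0025 kg/kg → 0.0025 × 12000 / 9.8 = 3.06 mm
Layer 890–780 hPa: Δp = 110 hPa = 11000 Pa, q̄ = 0.0017 kg/kg → 0.0017 × 11000 / 9.8 = 1.91 mm
Layer 780–410 hPa: Δp = 370 hPa = 37000 Pa, q̄ = 0.00067 kg/kg → 0.00067 × 37000 / 9.8 = 2.53 mm
Layer 410–300 hPa: Δp = 110 hPa = 11000 Pa, q̄ = 0.00039 kg/kg → 0.00039 × 11000 / 9.8 = 0.44 mm
PW = 3.06 + 1.91 + 2.53 + 0.44 = 7.94 ≈ 7.9 mm.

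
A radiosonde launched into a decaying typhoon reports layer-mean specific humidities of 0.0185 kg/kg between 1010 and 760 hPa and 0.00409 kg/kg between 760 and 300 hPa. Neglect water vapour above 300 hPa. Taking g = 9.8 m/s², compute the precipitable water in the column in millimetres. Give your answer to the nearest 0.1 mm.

PW ≈ 66.4 mm

Precipitable water is the column-integrated vapour mass per unit area: PW = (1/g) Σ q̄ Δp, with q in kg/kg and Δp in Pa (1 kg/m² of water = 1 mm).
Layer 1010–760 hPa: Δp = 250 hPa = 25000 Pa, q̄ = 0.0185 kg/kg → 0.0185 × 25000 / 9.8 = 47.19 mm
Layer 760–300 hPa: Δp = 460 hPa = 46000 Pa, q̄ = 0.00409 kg/kg → 0.00409 × 46000 / 9.8 = 19.20 mm
PW = 47.19 + 19.20 = 66.39 ≈ 66.4 mm.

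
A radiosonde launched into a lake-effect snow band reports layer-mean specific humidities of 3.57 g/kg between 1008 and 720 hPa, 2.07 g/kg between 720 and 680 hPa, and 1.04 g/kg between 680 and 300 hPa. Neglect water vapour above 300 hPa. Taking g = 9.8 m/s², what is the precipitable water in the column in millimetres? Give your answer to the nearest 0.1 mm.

Precipitable water is the column-integrated vapour mass per unit area: PW = (1/g) Σ q̄ Δp, with q in kg/kg and Δp in Pa (1 kg/m² of water = 1 mm).
Layer 1008–720 hPa: Δp = 288 hPa = 28800 Pa, q̄ = 0.00357 kg/kg → 0.00357 × 28800 / 9.8 = 10.49 mm
Layer 720–680 hPa: Δp = 40 hPa = 4000 Pa, q̄ = 0.00207 kg/kg → 0.00207 × 4000 / 9.8 = 0.84 mm
Layer 680–300 hPa: Δp = 380 hPa = 38000 Pa, q̄ = 0.00104 kg/kg → 0.00104 × 38000 / 9.8 = 4.03 mm
PW = 10.49 + 0.84 + 4.03 = 15.36 ≈ 15.4 mm.

PW ≈ 15.4 mm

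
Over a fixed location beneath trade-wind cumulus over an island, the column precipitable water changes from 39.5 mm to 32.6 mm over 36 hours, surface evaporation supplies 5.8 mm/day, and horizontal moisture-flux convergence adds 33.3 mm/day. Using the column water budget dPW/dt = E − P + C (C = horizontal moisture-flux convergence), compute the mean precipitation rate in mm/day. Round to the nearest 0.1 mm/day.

P ≈ 43.7 mm/day

dPW/dt = (32.6 − 39.5) mm / (36/24 day) = -4.600 mm/day.
P = E + C − dPW/dt = 5.8 + (33.3) − (-4.600) = 43.7 mm/day.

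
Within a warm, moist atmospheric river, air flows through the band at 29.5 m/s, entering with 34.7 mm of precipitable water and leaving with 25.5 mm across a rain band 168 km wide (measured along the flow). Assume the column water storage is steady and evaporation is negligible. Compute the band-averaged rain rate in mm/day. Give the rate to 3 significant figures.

R ≈ 140 mm/day

Column moisture flux per unit crosswind length is F = V × PW.
Inflow: F_in = 29.5 × 34.7 = 1023.65 mm·m/s
Outflow: F_out = 29.5 × 25.5 = 752.25 mm·m/s
Steady-state rate R = (F_in − F_out)/L = (1023.65 − 752.25) / 168000 m = 1.615e-03 mm/s.
R = 1.615e-03 × 3600 × 24 = 140 mm/day.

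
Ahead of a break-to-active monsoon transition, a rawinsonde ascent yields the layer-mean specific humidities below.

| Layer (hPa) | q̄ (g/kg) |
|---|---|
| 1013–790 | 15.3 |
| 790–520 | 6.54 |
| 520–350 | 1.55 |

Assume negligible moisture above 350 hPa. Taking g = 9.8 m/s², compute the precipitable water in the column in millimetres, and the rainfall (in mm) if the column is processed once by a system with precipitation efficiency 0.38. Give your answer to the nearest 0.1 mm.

Precipitable water is the column-integrated vapour mass per unit area: PW = (1/g) Σ q̄ Δp, with q in kg/kg and Δp in Pa (1 kg/m² of water = 1 mm).
Layer 1013–790 hPa: Δp = 223 hPa = 22300 Pa, q̄ = 0.0153 kg/kg → 0.0153 × 22300 / 9.8 = 34.82 mm
Layer 790–520 hPa: Δp = 270 hPa = 27000 Pa, q̄ = 0.00654 kg/kg → 0.00654 × 27000 / 9.8 = 18.02 mm
Layer 520–350 hPa: Δp = 170 hPa = 17000 Pa, q̄ = 0.00155 kg/kg → 0.00155 × 17000 / 9.8 = 2.69 mm
PW = 34.82 + 18.02 + 2.69 = 55.53 ≈ 55.5 mm.
Rainfall = ε × PW = 0.38 × 55.5 = 21.1 mm.

PW ≈ 55.5 mm; rainfall ≈ 21.1 mm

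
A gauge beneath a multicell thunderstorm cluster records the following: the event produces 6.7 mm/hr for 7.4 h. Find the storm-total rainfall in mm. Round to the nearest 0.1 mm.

Total = Σ Rᵢ Δtᵢ = 6.7 × 7.4
      = 49.58 = 49.6 mm.

total ≈ 49.6 mm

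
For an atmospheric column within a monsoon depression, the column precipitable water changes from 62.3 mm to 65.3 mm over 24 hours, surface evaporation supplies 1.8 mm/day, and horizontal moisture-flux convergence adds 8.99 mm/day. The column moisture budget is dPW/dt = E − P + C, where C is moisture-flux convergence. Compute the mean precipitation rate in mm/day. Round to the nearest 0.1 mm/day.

dPW/dt = (65.3 − 62.3) mm / (24/24 day) = +3.000 mm/day.
P = E + C − dPW/dt = 1.8 + (8.99) − (+3.000) = 7.8 mm/day.

P ≈ 7.8 mm/day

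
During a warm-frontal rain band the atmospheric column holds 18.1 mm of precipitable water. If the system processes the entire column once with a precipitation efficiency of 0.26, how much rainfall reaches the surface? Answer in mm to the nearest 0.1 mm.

rainfall ≈ 4.7 mm

Rainfall = ε × PW = 0.26 × 18.1 = 4.7 mm.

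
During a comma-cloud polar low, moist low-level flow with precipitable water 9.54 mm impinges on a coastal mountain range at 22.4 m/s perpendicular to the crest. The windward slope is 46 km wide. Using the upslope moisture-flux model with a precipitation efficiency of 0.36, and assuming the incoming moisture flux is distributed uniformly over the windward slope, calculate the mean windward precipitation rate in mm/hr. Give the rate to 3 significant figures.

Incoming column moisture flux per unit ridge length: F = V × PW = 22.4 × 9.54 = 213.696 mm·m/s.
Spread over the 46 km slope with efficiency ε = 0.36: R = ε·F/W = 0.36 × 213.696 / 46000 m = 1.672e-03 mm/s.
R = 1.672e-03 × 3600 = 6.02 mm/hr.

R ≈ 6.02 mm/hr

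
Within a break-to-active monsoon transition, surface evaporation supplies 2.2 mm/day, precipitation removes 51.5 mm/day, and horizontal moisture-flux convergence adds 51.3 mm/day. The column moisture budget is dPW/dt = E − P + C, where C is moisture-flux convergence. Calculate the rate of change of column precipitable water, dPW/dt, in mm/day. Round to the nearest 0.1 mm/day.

dPW/dt = E − P + C = 2.2 − 51.5 + (51.3) = 2.0 mm/day.

dPW/dt ≈ 2.0 mm/day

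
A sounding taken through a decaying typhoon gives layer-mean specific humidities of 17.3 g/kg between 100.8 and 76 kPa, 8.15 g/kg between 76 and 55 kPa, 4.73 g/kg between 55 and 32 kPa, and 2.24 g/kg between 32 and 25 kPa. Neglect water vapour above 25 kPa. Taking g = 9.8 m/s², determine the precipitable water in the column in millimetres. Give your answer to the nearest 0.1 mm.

PW ≈ 73.9 mm

Precipitable water is the column-integrated vapour mass per unit area: PW = (1/g) Σ q̄ Δp, with q in kg/kg and Δp in Pa (1 kg/m² of water = 1 mm).
Layer 100.8–76 kPa: Δp = 248 hPa = 24800 Pa, q̄ = 0.0173 kg/kg → 0.0173 × 24800 / 9.8 = 43.78 mm
Layer 76–55 kPa: Δp = 210 hPa = 21000 Pa, q̄ = 0.00815 kg/kg → 0.00815 × 21000 / 9.8 = 17.46 mm
Layer 55–32 kPa: Δp = 230 hPa = 23000 Pa, q̄ = 0.00473 kg/kg → 0.00473 × 23000 / 9.8 = 11.10 mm
Layer 32–25 kPa: Δp = 70 hPa = 7000 Pa, q̄ = 0.00224 kg/kg → 0.00224 × 7000 / 9.8 = 1.60 mm
PW = 43.78 + 17.46 + 11.10 + 1.60 = 73.94 ≈ 73.9 mm.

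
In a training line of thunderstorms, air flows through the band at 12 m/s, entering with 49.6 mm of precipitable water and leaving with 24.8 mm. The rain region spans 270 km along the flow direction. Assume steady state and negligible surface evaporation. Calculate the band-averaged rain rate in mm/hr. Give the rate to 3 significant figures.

R ≈ 3.97 mm/hr

Column moisture flux per unit crosswind length is F = V × PW.
Inflow: F_in = 12 × 49.6 = 595.2 mm·m/s
Outflow: F_out = 12 × 24.8 = 297.6 mm·m/s
Steady-state rate R = (F_in − F_out)/L = (595.2 − 297.6) / 270000 m = 1.102e-03 mm/s.
R = 1.102e-03 × 3600 = 3.97 mm/hr.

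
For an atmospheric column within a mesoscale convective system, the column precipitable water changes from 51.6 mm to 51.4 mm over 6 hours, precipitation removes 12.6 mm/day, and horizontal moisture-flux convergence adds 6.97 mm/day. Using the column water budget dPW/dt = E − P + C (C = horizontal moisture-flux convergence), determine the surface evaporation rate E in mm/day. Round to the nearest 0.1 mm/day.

dPW/dt = (51.4 − 51.6) mm / (6/24 day) = -0.800 mm/day.
E = dPW/dt + P − C = (-0.800) + 12.6 − (6.97) = 4.8 mm/day.

E ≈ 4.8 mm/day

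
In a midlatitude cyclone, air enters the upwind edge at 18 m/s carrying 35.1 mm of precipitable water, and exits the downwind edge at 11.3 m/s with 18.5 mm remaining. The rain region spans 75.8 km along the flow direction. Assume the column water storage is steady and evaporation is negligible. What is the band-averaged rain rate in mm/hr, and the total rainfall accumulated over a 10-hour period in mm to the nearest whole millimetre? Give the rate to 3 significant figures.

Column moisture flux per unit crosswind length is F = V × PW.
Inflow: F_in = 18 × 35.1 = 631.8 mm·m/s
Outflow: F_out = 11.3 × 18.5 = 209.05 mm·m/s
Steady-state rate R = (F_in − F_out)/L = (631.8 − 209.05) / 75800 m = 5.577e-03 mm/s.
R = 5.577e-03 × 3600 = 20.1 mm/hr.
Over 10 h: total = 20.1 × 10 = 201 mm.

R ≈ 20.1 mm/hr; total ≈ 201 mm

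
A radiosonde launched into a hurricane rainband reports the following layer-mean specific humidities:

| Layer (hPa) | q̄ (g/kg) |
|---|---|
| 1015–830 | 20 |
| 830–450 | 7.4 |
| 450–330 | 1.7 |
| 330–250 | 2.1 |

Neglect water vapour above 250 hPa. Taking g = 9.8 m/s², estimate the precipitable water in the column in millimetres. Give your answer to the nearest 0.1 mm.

PW ≈ 70.2 mm

Precipitable water is the column-integrated vapour mass per unit area: PW = (1/g) Σ q̄ Δp, with q in kg/kg and Δp in Pa (1 kg/m² of water = 1 mm).
Layer 1015–830 hPa: Δp = 185 hPa = 18500 Pa, q̄ = 0.02 kg/kg → 0.02 × 18500 / 9.8 = 37.76 mm
Layer 830–450 hPa: Δp = 380 hPa = 38000 Pa, q̄ = 0.0074 kg/kg → 0.0074 × 38000 / 9.8 = 28.69 mm
Layer 450–330 hPa: Δp = 120 hPa = 12000 Pa, q̄ = 0.0017 kg/kg → 0.0017 × 12000 / 9.8 = 2.08 mm
Layer 330–250 hPa: Δp = 80 hPa = 8000 Pa, q̄ = 0.0021 kg/kg → 0.0021 × 8000 / 9.8 = 1.71 mm
PW = 37.76 + 28.69 + 2.08 + 1.71 = 70.24 ≈ 70.2 mm.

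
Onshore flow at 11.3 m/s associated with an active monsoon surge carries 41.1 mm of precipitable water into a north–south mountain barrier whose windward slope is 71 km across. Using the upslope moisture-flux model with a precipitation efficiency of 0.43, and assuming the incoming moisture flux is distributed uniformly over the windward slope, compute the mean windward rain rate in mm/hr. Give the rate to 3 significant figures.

Incoming column moisture flux per unit ridge length: F = V × PW = 11.3 × 41.1 = 464.43 mm·m/s.
Spread over the 71 km slope with efficiency ε = 0.43: R = ε·F/W = 0.43 × 464.43 / 71000 m = 2.813e-03 mm/s.
R = 2.813e-03 × 3600 = 10.1 mm/hr.

R ≈ 10.1 mm/hr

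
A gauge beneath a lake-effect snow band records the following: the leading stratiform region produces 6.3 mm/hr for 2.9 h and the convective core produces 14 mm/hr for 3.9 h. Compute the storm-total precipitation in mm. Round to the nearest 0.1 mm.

total ≈ 72.9 mm

Total = Σ Rᵢ Δtᵢ = 6.3 × 2.9 + 14 × 3.9
      = 18.27 + 54.6 = 72.9 mm.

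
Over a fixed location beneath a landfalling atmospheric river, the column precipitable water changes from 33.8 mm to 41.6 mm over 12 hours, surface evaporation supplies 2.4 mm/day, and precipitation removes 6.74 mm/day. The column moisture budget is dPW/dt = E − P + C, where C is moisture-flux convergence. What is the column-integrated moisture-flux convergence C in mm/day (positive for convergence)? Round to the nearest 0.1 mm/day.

C ≈ 19.9 mm/day

dPW/dt = (41.6 − 33.8) mm / (12/24 day) = +15.600 mm/day.
C = dPW/dt − E + P = (+15.600) − 2.4 + 6.74 = 19.9 mm/day.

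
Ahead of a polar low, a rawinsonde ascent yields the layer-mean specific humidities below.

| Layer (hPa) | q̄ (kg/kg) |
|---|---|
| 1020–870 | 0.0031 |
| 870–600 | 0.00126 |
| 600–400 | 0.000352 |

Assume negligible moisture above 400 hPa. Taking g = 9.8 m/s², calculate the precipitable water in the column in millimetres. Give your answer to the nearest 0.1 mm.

PW ≈ 8.9 mm

Precipitable water is the column-integrated vapour mass per unit area: PW = (1/g) Σ q̄ Δp, with q in kg/kg and Δp in Pa (1 kg/m² of water = 1 mm).
Layer 1020–870 hPa: Δp = 150 hPa = 15000 Pa, q̄ = 0.0031 kg/kg → 0.0031 × 15000 / 9.8 = 4.74 mm
Layer 870–600 hPa: Δp = 270 hPa = 27000 Pa, q̄ = 0.00126 kg/kg → 0.00126 × 27000 / 9.8 = 3.47 mm
Layer 600–400 hPa: Δp = 200 hPa = 20000 Pa, q̄ = 0.000352 kg/kg → 0.000352 × 20000 / 9.8 = 0.72 mm
PW = 4.74 + 3.47 + 0.72 = 8.93 ≈ 8.9 mm.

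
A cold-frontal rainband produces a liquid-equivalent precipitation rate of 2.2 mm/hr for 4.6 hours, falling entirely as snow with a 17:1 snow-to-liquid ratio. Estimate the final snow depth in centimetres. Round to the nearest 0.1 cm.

snow depth ≈ 17.2 cm

Liquid-equivalent depth = 2.2 × 4.6 = 10.12 mm.
Snow depth = 10.12 mm × 17 = 172.04 mm = 17.2 cm.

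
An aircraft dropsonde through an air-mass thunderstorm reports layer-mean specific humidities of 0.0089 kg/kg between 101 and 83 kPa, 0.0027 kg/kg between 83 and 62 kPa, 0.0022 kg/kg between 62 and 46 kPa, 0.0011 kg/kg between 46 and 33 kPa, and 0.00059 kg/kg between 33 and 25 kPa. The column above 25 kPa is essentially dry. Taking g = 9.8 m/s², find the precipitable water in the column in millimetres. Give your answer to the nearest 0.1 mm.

Precipitable water is the column-integrated vapour mass per unit area: PW = (1/g) Σ q̄ Δp, with q in kg/kg and Δp in Pa (1 kg/m² of water = 1 mm).
Layer 101–83 kPa: Δp = 180 hPa = 18000 Pa, q̄ = 0.0089 kg/kg → 0.0089 × 18000 / 9.8 = 16.35 mm
Layer 83–62 kPa: Δp = 210 hPa = 21000 Pa, q̄ = 0.0027 kg/kg → 0.0027 × 21000 / 9.8 = 5.79 mm
Layer 62–46 kPa: Δp = 160 hPa = 16000 Pa, q̄ = 0.0022 kg/kg → 0.0022 × 16000 / 9.8 = 3.59 mm
Layer 46–33 kPa: Δp = 130 hPa = 13000 Pa, q̄ = 0.0011 kg/kg → 0.0011 × 13000 / 9.8 = 1.46 mm
Layer 33–25 kPa: Δp = 80 hPa = 8000 Pa, q̄ = 0.00059 kg/kg → 0.00059 × 8000 / 9.8 = 0.48 mm
PW = 16.35 + 5.79 + 3.59 + 1.46 + 0.48 = 27.67 ≈ 27.7 mm.

PW ≈ 27.7 mm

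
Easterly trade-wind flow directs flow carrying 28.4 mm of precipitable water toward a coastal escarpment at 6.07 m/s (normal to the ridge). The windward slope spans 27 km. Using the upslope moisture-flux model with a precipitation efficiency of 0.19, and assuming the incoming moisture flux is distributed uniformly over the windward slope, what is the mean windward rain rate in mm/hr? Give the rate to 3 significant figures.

Incoming column moisture flux per unit ridge length: F = V × PW = 6.07 × 28.4 = 172.388 mm·m/s.
Spread over the 27 km slope with efficiency ε = 0.19: R = ε·F/W = 0.19 × 172.388 / 27000 m = 1.213e-03 mm/s.
R = 1.213e-03 × 3600 = 4.37 mm/hr.

R ≈ 4.37 mm/hr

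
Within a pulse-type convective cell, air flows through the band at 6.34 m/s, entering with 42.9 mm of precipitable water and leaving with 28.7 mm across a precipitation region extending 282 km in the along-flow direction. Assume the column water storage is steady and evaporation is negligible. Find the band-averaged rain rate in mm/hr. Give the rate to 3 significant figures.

R ≈ 1.15 mm/hr

Column moisture flux per unit crosswind length is F = V × PW.
Inflow: F_in = 6.34 × 42.9 = 271.986 mm·m/s
Outflow: F_out = 6.34 × 28.7 = 181.958 mm·m/s
Steady-state rate R = (F_in − F_out)/L = (271.986 − 181.958) / 282000 m = 3.192e-04 mm/s.
R = 3.192e-04 × 3600 = 1.15 mm/hr.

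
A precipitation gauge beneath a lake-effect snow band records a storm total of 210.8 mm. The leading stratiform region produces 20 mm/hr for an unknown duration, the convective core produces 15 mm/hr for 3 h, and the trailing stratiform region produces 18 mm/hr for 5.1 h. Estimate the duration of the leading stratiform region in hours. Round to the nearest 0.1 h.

duration ≈ 3.7 h

Known phases: 15 × 3 + 18 × 5.1 = 45 + 91.8 = 136.8 mm.
Remaining depth = 210.8 − 136.8 = 74 mm.
Duration = 74 / 20 = 3.7 h.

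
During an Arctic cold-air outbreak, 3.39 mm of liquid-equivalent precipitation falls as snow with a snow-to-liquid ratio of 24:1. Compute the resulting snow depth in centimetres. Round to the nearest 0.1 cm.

snow depth ≈ 8.1 cm

Snow depth = liquid × ratio = 3.39 mm × 24 = 81.36 mm = 8.1 cm.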